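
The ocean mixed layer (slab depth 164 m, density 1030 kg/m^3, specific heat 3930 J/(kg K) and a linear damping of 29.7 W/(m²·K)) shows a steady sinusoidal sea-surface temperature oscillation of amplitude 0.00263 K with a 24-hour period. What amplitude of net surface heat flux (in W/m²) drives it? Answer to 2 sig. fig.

130

Areal heat capacity C = ρ c_p D = 1030 × 3930 × 164 = 6.64×10^8 J m⁻² K⁻¹.
ω = 2π / 86400 s = 7.27×10^-5 s⁻¹.
√((Cω)² + λ²) = √((48300)² + 29.7²) = 48300 W/(m²·K).
F₀ = A × √((Cω)²+λ²) = 0.00263 × 48300 = 127 W/m².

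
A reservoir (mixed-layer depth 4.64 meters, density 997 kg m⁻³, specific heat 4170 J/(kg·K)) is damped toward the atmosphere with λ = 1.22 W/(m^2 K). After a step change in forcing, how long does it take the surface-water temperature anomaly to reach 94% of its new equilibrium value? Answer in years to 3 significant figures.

Areal heat capacity C = ρ c_p D = 997 × 4170 × 4.64 = 1.93×10^7 J/(m^2 K).
τ = C / λ = 1.93×10^7 / 1.22 = 1.58×10^7 s.
Fraction reached: 1 − e^(−t/τ) = 0.94 ⇒ t = −τ ln(1 − 0.94) = τ × 2.81.
t = 4.45×10^7 s = 1.41 years.

1.41 years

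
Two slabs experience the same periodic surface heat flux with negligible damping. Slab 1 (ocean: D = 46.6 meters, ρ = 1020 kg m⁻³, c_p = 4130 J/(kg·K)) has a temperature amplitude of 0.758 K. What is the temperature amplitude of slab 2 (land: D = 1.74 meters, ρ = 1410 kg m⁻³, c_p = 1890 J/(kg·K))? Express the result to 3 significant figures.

C_ocean = 1.96×10^8 J/(m²·K); C_land = 4.64×10^6 J/(m²·K).
A ∝ 1/C ⇒ A_land = A_ocean × C_ocean/C_land = 0.758 × 42.3 = 32.1 K.

32.1 K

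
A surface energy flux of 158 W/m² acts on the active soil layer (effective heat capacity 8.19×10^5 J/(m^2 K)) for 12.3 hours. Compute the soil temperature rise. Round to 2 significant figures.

Areal heat capacity C = 8.19×10^5 J/(m^2 K) (given).
Net heat input Q = F Δt = 158 × (12.3 hours × 3600 s/hour) = 7.00×10^6 J/m².
ΔT = Q / C = 7.00×10^6 / 8.19×10^5 = 8.54 K.

8.5 K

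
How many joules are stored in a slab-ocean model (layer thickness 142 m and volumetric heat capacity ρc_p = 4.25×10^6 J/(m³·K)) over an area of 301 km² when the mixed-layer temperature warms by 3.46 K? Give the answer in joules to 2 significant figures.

6.3×10^17 J

Areal heat capacity C = ρc_p × D = 4.25×10^6 × 142 = 6.04×10^8 J/(m²·K).
Heat per unit area: q = C ΔT = 6.04×10^8 × 3.46 = 2.09×10^9 J/m².
Total heat: Q = q × A = 2.09×10^9 × (301 × 10⁶ m²) = 6.29×10^17 J.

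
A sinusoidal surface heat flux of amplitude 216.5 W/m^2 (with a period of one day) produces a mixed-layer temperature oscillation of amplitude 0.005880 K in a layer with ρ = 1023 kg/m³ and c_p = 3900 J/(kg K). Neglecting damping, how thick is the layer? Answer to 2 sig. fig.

130 m

ω = 2π / 86400 s = 7.27×10^-5 s⁻¹.
Required C = F₀ / (A ω) = 216.5 / (0.005880 × 7.27×10^-5) = 5.06×10^8 J/(m²·K).
D = C / (ρ c_p) = 5.06×10^8 / (1023 × 3900) = 127 m.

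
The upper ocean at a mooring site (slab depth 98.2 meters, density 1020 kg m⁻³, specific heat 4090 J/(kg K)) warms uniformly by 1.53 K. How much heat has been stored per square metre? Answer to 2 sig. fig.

6.3×10^8

Areal heat capacity C = ρ c_p D = 1020 × 4090 × 98.2 = 4.10×10^8 J/(m^2 K).
ΔQ = C ΔT = 4.10×10^8 × 1.53 = 6.27×10^8 J/m².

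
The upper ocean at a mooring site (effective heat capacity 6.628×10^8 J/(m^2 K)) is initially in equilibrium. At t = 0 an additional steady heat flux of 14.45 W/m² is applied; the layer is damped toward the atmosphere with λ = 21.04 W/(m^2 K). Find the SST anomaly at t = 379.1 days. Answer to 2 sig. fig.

Areal heat capacity C = 6.628×10^8 J/(m^2 K) (given).
τ = C / λ = 6.63×10^8 / 21.04 = 3.15×10^7 s.
Equilibrium anomaly ΔT_eq = F / λ = 14.45 / 21.04 = 0.687 K.
t = 379.1 days = 3.28×10^7 s, so t/τ = 1.04.
ΔT(t) = ΔT_eq (1 − e^(−t/τ)) = 0.687 × (1 − e^−1.04) = 0.444 K.

0.44 K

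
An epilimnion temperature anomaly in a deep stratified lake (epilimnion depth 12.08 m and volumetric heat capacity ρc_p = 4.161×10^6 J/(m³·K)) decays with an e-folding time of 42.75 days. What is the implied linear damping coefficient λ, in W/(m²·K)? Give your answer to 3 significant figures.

Areal heat capacity C = ρc_p × D = 4.161×10^6 × 12.08 = 5.03×10^7 J/(m^2 K).
τ = 42.75 days = 3.69×10^6 s.
λ = C / τ = 5.03×10^7 / 3.69×10^6 = 13.6 W/(m²·K).

13.6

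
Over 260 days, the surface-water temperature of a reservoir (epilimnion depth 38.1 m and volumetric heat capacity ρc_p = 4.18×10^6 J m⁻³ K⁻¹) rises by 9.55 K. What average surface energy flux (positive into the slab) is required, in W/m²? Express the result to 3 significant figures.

Areal heat capacity C = ρc_p × D = 4.18×10^6 × 38.1 = 1.59×10^8 J/(m²·K).
Required heat per unit area: Q = C ΔT = 1.59×10^8 × 9.55 = 1.52×10^9 J/m².
Flux F = Q / Δt = 1.52×10^9 / 2.25×10^7 s = 67.7 W/m².

67.7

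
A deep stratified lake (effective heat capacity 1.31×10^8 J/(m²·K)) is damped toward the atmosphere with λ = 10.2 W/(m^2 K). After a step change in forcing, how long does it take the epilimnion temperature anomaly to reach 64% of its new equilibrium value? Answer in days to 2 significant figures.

150 days

Areal heat capacity C = 1.31×10^8 J/(m²·K) (given).
τ = C / λ = 1.31×10^8 / 10.2 = 1.28×10^7 s.
Fraction reached: 1 − e^(−t/τ) = 0.64 ⇒ t = −τ ln(1 − 0.64) = τ × 1.02.
t = 1.31×10^7 s = 152 days.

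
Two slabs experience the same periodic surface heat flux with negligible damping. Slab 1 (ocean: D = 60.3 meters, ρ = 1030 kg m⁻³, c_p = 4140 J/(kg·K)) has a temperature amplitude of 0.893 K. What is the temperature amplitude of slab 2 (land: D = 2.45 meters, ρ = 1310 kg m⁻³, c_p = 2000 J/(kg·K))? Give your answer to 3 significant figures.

C_ocean = 2.57×10^8 J/(m²·K); C_land = 6.42×10^6 J/(m²·K).
A ∝ 1/C ⇒ A_land = A_ocean × C_ocean/C_land = 0.893 × 40.1 = 35.8 K.

35.8 K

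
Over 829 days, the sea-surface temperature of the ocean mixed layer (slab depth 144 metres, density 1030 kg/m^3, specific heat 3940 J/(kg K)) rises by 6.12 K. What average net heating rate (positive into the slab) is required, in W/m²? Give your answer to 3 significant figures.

Areal heat capacity C = ρ c_p D = 1030 × 3940 × 144 = 5.84×10^8 J/(m^2 K).
Required heat per unit area: Q = C ΔT = 5.84×10^8 × 6.12 = 3.58×10^9 J/m².
Flux F = Q / Δt = 3.58×10^9 / 7.16×10^7 s = 49.9 W/m².

49.9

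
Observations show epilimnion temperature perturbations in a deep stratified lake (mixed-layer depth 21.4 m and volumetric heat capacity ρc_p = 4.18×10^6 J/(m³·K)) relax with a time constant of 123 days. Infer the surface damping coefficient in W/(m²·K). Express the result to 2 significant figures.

Areal heat capacity C = ρc_p × D = 4.18×10^6 × 21.4 = 8.95×10^7 J/(m^2 K).
τ = 123 days = 1.06×10^7 s.
λ = C / τ = 8.95×10^7 / 1.06×10^7 = 8.42 W/(m²·K).

8.4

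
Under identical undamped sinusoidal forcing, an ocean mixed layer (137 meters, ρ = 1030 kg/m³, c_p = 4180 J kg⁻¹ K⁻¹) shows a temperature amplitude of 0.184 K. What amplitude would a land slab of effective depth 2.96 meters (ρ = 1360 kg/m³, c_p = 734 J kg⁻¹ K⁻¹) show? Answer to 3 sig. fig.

C_ocean = 5.90×10^8 J/(m²·K); C_land = 2.95×10^6 J/(m²·K).
A ∝ 1/C ⇒ A_land = A_ocean × C_ocean/C_land = 0.184 × 200 = 36.7 K.

36.7 K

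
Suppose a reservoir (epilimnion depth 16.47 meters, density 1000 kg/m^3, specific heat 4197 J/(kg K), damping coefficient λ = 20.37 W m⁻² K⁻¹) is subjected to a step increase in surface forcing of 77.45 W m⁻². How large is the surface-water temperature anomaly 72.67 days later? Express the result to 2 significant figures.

3.2 K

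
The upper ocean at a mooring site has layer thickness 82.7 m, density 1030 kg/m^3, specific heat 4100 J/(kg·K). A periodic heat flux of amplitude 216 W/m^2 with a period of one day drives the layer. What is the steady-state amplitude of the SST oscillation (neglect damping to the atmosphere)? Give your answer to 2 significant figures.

Areal heat capacity C = ρ c_p D = 1030 × 4100 × 82.7 = 3.49×10^8 J m⁻² K⁻¹.
Angular frequency ω = 2π / T = 2π / 86400 s = 7.27×10^-5 s⁻¹.
Cω = 3.49×10^8 × 7.27×10^-5 = 25400 W/(m²·K).
Amplitude A = F₀ / (Cω) = 216 / 25400 = 0.00850 K.

0.0085 K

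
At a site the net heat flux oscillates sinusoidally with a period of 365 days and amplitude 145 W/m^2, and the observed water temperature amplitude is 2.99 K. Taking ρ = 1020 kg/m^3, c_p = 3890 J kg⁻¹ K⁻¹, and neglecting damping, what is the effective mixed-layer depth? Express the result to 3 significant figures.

61.3 m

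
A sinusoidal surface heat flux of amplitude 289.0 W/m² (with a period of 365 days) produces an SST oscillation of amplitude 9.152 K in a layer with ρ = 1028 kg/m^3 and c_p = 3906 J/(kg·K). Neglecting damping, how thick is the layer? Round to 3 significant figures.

ω = 2π / 3.15×10^7 s = 1.99×10^-7 s⁻¹.
Required C = F₀ / (A ω) = 289.0 / (9.152 × 1.99×10^-7) = 1.58×10^8 J/(m²·K).
D = C / (ρ c_p) = 1.58×10^8 / (1028 × 3906) = 39.5 m.

39.5 m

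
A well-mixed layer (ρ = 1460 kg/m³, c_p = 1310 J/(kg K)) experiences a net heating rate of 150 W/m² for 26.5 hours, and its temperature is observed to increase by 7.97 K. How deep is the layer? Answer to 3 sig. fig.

0.939 m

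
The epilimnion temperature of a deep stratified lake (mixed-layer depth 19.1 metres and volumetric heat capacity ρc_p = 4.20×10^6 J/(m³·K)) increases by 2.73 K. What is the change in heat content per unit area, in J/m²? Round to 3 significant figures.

2.19×10^8

Areal heat capacity C = ρc_p × D = 4.20×10^6 × 19.1 = 8.02×10^7 J/(m²·K).
ΔQ = C ΔT = 8.02×10^7 × 2.73 = 2.19×10^8 J/m².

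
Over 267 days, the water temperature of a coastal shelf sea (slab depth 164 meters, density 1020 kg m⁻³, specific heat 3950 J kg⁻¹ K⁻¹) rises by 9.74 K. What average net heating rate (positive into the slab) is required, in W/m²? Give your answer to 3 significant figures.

Areal heat capacity C = ρ c_p D = 1020 × 3950 × 164 = 6.61×10^8 J/(m²·K).
Required heat per unit area: Q = C ΔT = 6.61×10^8 × 9.74 = 6.44×10^9 J/m².
Flux F = Q / Δt = 6.44×10^9 / 2.31×10^7 s = 279 W/m².

279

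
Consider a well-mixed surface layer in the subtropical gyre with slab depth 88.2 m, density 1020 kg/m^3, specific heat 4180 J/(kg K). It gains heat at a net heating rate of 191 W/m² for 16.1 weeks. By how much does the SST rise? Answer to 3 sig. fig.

Areal heat capacity C = ρ c_p D = 1020 × 4180 × 88.2 = 3.76×10^8 J m⁻² K⁻¹.
Net heat input Q = F Δt = 191 × (16.1 weeks × 6.048×10^5 s/week) = 1.86×10^9 J/m².
ΔT = Q / C = 1.86×10^9 / 3.76×10^8 = 4.95 K.

4.95 K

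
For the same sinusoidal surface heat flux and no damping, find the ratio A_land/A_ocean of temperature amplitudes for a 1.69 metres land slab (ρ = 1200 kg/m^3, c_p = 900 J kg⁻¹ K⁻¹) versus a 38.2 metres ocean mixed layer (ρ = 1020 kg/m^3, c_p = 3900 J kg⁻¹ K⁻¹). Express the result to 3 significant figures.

83.3

C_ocean = 1020 × 3900 × 38.2 = 1.52×10^8 J/(m²·K).
C_land = 1200 × 900 × 1.69 = 1.83×10^6 J/(m²·K).
Undamped amplitude ∝ 1/C, so A_land/A_ocean = C_ocean/C_land = 83.3.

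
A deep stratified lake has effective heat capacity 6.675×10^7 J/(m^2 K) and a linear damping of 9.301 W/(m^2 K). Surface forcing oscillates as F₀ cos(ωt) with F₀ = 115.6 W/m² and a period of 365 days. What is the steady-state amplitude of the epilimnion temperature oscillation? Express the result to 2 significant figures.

Areal heat capacity C = 6.675×10^7 J/(m^2 K) (given).
Angular frequency ω = 2π / T = 2π / 3.15×10^7 s = 1.99×10^-7 s⁻¹.
√((Cω)² + λ²) = √((13.3)² + 9.301²) = 16.2 W/(m²·K).
Amplitude A = F₀ / √((Cω)²+λ²) = 115.6 / 16.2 = 7.12 K.

7.1 K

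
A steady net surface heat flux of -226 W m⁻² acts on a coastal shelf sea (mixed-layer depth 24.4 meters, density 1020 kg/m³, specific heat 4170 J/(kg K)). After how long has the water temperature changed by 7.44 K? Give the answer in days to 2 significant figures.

40 days

Areal heat capacity C = ρ c_p D = 1020 × 4170 × 24.4 = 1.04×10^8 J/(m²·K).
Time required: Δt = C ΔT / F = 1.04×10^8 × -7.44 / -226 = 3.42×10^6 s.
In days: 3.42×10^6 s / (86400 s/day) = 39.5 days.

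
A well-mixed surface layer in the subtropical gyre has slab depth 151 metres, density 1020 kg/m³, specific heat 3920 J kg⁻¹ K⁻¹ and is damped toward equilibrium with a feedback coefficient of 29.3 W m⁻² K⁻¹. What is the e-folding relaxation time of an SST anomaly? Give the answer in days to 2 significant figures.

240 days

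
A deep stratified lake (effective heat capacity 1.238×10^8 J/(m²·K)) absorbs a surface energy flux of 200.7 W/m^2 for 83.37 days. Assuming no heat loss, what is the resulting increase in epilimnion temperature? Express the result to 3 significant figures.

11.7 K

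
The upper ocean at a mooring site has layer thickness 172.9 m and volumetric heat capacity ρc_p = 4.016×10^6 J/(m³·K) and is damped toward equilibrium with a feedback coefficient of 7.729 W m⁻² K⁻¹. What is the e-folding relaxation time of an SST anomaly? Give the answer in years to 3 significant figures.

Areal heat capacity C = ρc_p × D = 4.016×10^6 × 172.9 = 6.94×10^8 J/(m²·K).
Relaxation time τ = C / λ = 6.94×10^8 / 7.729 = 8.98×10^7 s.
In years: 8.98×10^7 s / (3.156×10^7 s/year) = 2.85 years.

2.85 years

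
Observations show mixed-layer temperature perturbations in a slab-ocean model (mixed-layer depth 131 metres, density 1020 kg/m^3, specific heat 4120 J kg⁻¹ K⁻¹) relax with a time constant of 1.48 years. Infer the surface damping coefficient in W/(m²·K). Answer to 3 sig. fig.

11.8

Areal heat capacity C = ρ c_p D = 1020 × 4120 × 131 = 5.51×10^8 J/(m^2 K).
τ = 1.48 years = 4.67×10^7 s.
λ = C / τ = 5.51×10^8 / 4.67×10^7 = 11.8 W/(m²·K).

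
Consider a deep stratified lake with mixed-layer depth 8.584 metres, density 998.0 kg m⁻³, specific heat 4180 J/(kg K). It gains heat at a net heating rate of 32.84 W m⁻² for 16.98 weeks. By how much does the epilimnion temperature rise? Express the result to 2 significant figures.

9.4 K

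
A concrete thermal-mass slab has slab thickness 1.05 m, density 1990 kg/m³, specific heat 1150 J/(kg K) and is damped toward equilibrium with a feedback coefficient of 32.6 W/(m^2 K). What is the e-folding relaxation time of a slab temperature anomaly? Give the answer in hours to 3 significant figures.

20.5 hours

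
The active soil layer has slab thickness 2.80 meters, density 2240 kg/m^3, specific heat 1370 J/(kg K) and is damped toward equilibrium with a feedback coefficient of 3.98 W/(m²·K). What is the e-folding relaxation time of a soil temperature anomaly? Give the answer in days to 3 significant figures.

Areal heat capacity C = ρ c_p D = 2240 × 1370 × 2.80 = 8.59×10^6 J/(m²·K).
Relaxation time τ = C / λ = 8.59×10^6 / 3.98 = 2.16×10^6 s.
In days: 2.16×10^6 s / (86400 s/day) = 25.0 days.

25.0 days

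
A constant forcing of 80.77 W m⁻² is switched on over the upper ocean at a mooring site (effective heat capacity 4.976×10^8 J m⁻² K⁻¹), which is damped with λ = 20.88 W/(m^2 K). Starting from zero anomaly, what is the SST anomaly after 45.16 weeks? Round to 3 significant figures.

Areal heat capacity C = 4.976×10^8 J m⁻² K⁻¹ (given).
τ = C / λ = 4.98×10^8 / 20.88 = 2.38×10^7 s.
Equilibrium anomaly ΔT_eq = F / λ = 80.77 / 20.88 = 3.87 K.
t = 45.16 weeks = 2.73×10^7 s, so t/τ = 1.15.
ΔT(t) = ΔT_eq (1 − e^(−t/τ)) = 3.87 × (1 − e^−1.15) = 2.64 K.

2.64 K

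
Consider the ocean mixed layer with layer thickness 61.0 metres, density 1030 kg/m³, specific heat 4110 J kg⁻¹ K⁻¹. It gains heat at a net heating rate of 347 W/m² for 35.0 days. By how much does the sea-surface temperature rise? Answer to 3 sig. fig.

4.06 K

Areal heat capacity C = ρ c_p D = 1030 × 4110 × 61.0 = 2.58×10^8 J/(m^2 K).
Net heat input Q = F Δt = 347 × (35.0 days × 86400 s/day) = 1.05×10^9 J/m².
ΔT = Q / C = 1.05×10^9 / 2.58×10^8 = 4.06 K.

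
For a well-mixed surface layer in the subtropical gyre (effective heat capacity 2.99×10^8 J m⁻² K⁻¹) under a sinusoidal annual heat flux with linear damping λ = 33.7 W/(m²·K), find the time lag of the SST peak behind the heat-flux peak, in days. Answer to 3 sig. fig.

Areal heat capacity C = 2.99×10^8 J m⁻² K⁻¹ (given).
ω = 2π / 3.15×10^7 s = 1.99×10^-7 s⁻¹.
Phase lag φ = arctan(Cω/λ) = arctan(59.6/33.7) = 1.06 rad.
Time lag = φ / ω = 1.06 / 1.99×10^-7 = 5.30×10^6 s = 61.3 days.

61.3 days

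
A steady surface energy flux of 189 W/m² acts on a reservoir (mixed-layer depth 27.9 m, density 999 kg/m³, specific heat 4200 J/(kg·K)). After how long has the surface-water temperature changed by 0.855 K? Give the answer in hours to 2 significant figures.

Areal heat capacity C = ρ c_p D = 999 × 4200 × 27.9 = 1.17×10^8 J m⁻² K⁻¹.
Time required: Δt = C ΔT / F = 1.17×10^8 × 0.855 / 189 = 5.30×10^5 s.
In hours: 5.30×10^5 s / (3600 s/hour) = 147 hours.

150 hours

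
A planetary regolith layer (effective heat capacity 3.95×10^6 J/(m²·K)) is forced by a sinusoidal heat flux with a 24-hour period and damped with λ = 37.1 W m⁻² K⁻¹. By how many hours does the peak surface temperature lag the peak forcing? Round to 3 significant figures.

5.51 hours

Areal heat capacity C = 3.95×10^6 J/(m²·K) (given).
ω = 2π / 86400 s = 7.27×10^-5 s⁻¹.
Phase lag φ = arctan(Cω/λ) = arctan(287/37.1) = 1.44 rad.
Time lag = φ / ω = 1.44 / 7.27×10^-5 = 19800 s = 5.51 hours.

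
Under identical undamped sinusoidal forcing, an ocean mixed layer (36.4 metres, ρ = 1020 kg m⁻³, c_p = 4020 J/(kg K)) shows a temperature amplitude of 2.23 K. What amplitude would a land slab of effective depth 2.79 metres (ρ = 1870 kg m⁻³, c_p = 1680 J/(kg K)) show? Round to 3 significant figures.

38.0 K

C_ocean = 1.49×10^8 J/(m²·K); C_land = 8.77×10^6 J/(m²·K).
A ∝ 1/C ⇒ A_land = A_ocean × C_ocean/C_land = 2.23 × 17.0 = 38.0 K.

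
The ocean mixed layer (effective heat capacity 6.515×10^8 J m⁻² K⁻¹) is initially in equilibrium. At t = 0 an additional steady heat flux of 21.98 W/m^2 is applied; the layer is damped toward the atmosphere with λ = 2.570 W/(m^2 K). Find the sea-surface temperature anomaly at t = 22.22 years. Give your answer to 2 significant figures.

8.0 K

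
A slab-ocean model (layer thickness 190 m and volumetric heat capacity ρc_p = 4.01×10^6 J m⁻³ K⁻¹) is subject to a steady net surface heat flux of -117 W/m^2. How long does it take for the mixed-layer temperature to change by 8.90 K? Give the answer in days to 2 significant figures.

670 days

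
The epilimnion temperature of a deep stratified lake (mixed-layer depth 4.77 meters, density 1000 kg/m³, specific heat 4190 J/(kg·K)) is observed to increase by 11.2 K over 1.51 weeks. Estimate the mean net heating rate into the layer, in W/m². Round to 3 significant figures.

245

Areal heat capacity C = ρ c_p D = 1000 × 4190 × 4.77 = 2.00×10^7 J/(m^2 K).
Required heat per unit area: Q = C ΔT = 2.00×10^7 × 11.2 = 2.24×10^8 J/m².
Flux F = Q / Δt = 2.24×10^8 / 9.13×10^5 s = 245 W/m².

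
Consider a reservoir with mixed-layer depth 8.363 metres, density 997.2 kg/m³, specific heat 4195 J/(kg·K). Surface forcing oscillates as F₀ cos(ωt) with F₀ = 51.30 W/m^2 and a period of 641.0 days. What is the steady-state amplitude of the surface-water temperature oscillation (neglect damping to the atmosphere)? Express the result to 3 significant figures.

12.9 K

Areal heat capacity C = ρ c_p D = 997.2 × 4195 × 8.363 = 3.50×10^7 J m⁻² K⁻¹.
Angular frequency ω = 2π / T = 2π / 5.54×10^7 s = 1.13×10^-7 s⁻¹.
Cω = 3.50×10^7 × 1.13×10^-7 = 3.97 W/(m²·K).
Amplitude A = F₀ / (Cω) = 51.30 / 3.97 = 12.9 K.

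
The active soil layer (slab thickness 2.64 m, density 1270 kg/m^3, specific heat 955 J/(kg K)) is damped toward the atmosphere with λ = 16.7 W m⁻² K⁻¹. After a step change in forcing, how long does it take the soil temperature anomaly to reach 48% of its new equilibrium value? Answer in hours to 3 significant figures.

34.8 hours

Areal heat capacity C = ρ c_p D = 1270 × 955 × 2.64 = 3.20×10^6 J/(m^2 K).
τ = C / λ = 3.20×10^6 / 16.7 = 1.92×10^5 s.
Fraction reached: 1 − e^(−t/τ) = 0.48 ⇒ t = −τ ln(1 − 0.48) = τ × 0.654.
t = 1.25×10^5 s = 34.8 hours.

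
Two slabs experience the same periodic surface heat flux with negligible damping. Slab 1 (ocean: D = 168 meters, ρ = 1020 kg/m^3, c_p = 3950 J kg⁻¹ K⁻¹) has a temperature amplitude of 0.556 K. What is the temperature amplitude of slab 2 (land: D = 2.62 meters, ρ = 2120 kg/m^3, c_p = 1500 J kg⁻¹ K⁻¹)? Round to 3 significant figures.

C_ocean = 6.77×10^8 J/(m²·K); C_land = 8.33×10^6 J/(m²·K).
A ∝ 1/C ⇒ A_land = A_ocean × C_ocean/C_land = 0.556 × 81.2 = 45.2 K.

45.2 K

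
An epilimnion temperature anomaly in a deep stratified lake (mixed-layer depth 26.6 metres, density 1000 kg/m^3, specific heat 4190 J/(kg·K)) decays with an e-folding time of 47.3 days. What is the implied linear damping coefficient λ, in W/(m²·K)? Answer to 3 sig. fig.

Areal heat capacity C = ρ c_p D = 1000 × 4190 × 26.6 = 1.11×10^8 J/(m^2 K).
τ = 47.3 days = 4.09×10^6 s.
λ = C / τ = 1.11×10^8 / 4.09×10^6 = 27.3 W/(m²·K).

27.3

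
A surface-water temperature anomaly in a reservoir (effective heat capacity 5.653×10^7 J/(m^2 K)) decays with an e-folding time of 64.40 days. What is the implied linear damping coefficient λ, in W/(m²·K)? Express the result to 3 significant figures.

Areal heat capacity C = 5.653×10^7 J/(m^2 K) (given).
τ = 64.40 days = 5.56×10^6 s.
λ = C / τ = 5.65×10^7 / 5.56×10^6 = 10.2 W/(m²·K).

10.2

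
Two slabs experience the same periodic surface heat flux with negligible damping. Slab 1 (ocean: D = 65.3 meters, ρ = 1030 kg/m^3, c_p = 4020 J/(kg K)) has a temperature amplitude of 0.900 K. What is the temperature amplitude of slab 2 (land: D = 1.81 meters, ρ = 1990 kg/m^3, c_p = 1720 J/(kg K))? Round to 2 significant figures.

C_ocean = 2.70×10^8 J/(m²·K); C_land = 6.20×10^6 J/(m²·K).
A ∝ 1/C ⇒ A_land = A_ocean × C_ocean/C_land = 0.900 × 43.6 = 39.3 K.

39 K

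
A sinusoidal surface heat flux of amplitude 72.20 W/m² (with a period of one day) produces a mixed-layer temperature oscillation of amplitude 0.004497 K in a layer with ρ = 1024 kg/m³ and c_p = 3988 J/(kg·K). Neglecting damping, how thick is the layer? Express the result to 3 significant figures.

ω = 2π / 86400 s = 7.27×10^-5 s⁻¹.
Required C = F₀ / (A ω) = 72.20 / (0.004497 × 7.27×10^-5) = 2.21×10^8 J/(m²·K).
D = C / (ρ c_p) = 2.21×10^8 / (1024 × 3988) = 54.1 m.

54.1 m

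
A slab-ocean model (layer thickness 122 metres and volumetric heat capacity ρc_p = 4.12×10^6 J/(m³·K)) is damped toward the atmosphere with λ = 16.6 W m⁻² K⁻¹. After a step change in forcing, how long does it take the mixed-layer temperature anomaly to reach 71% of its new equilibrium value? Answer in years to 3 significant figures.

Areal heat capacity C = ρc_p × D = 4.12×10^6 × 122 = 5.03×10^8 J/(m²·K).
τ = C / λ = 5.03×10^8 / 16.6 = 3.03×10^7 s.
Fraction reached: 1 − e^(−t/τ) = 0.71 ⇒ t = −τ ln(1 − 0.71) = τ × 1.24.
t = 3.75×10^7 s = 1.19 years.

1.19 years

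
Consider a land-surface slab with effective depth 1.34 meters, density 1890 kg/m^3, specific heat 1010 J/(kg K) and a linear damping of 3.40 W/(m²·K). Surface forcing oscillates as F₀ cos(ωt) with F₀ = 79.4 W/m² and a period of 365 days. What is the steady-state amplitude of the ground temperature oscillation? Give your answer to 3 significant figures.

Areal heat capacity C = ρ c_p D = 1890 × 1010 × 1.34 = 2.56×10^6 J m⁻² K⁻¹.
Angular frequency ω = 2π / T = 2π / 3.15×10^7 s = 1.99×10^-7 s⁻¹.
√((Cω)² + λ²) = √((0.510)² + 3.40²) = 3.44 W/(m²·K).
Amplitude A = F₀ / √((Cω)²+λ²) = 79.4 / 3.44 = 23.1 K.

23.1 K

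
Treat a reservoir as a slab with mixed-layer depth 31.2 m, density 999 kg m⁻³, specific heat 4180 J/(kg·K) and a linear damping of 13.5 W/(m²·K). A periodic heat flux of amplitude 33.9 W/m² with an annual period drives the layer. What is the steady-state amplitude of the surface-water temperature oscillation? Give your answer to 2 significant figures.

1.2 K

Areal heat capacity C = ρ c_p D = 999 × 4180 × 31.2 = 1.30×10^8 J m⁻² K⁻¹.
Angular frequency ω = 2π / T = 2π / 3.15×10^7 s = 1.99×10^-7 s⁻¹.
√((Cω)² + λ²) = √((26.0)² + 13.5²) = 29.3 W/(m²·K).
Amplitude A = F₀ / √((Cω)²+λ²) = 33.9 / 29.3 = 1.16 K.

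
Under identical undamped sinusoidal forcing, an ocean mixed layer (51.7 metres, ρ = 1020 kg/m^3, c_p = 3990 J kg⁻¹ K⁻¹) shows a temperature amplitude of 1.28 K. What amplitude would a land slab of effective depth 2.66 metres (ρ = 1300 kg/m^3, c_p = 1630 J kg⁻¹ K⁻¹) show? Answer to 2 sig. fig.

48 K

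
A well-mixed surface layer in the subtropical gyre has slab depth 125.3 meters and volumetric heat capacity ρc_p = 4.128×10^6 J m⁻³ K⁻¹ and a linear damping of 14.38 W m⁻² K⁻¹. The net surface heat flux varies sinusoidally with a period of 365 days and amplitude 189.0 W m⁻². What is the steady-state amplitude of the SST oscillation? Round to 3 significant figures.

1.82 K

Areal heat capacity C = ρc_p × D = 4.128×10^6 × 125.3 = 5.17×10^8 J/(m²·K).
Angular frequency ω = 2π / T = 2π / 3.15×10^7 s = 1.99×10^-7 s⁻¹.
√((Cω)² + λ²) = √((103)² + 14.38²) = 104 W/(m²·K).
Amplitude A = F₀ / √((Cω)²+λ²) = 189.0 / 104 = 1.82 K.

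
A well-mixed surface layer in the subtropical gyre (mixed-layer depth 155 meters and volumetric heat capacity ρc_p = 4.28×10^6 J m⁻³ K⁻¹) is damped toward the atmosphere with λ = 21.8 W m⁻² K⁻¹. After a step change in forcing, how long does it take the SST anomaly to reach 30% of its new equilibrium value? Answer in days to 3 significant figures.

Areal heat capacity C = ρc_p × D = 4.28×10^6 × 155 = 6.63×10^8 J/(m^2 K).
τ = C / λ = 6.63×10^8 / 21.8 = 3.04×10^7 s.
Fraction reached: 1 − e^(−t/τ) = 0.30 ⇒ t = −τ ln(1 − 0.30) = τ × 0.357.
t = 1.09×10^7 s = 126 days.

126 days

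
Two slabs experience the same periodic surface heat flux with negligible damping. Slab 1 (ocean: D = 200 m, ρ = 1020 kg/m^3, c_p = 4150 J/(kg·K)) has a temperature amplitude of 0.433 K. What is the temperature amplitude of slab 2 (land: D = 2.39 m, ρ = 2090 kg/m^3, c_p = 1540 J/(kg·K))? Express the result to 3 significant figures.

C_ocean = 8.47×10^8 J/(m²·K); C_land = 7.69×10^6 J/(m²·K).
A ∝ 1/C ⇒ A_land = A_ocean × C_ocean/C_land = 0.433 × 110 = 47.7 K.

47.7 K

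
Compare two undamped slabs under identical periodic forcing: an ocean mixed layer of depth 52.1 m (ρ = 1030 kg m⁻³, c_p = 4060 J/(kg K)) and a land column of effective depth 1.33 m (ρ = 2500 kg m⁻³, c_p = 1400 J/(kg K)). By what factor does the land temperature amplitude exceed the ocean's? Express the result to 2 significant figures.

C_ocean = 1030 × 4060 × 52.1 = 2.18×10^8 J/(m²·K).
C_land = 2500 × 1400 × 1.33 = 4.66×10^6 J/(m²·K).
Undamped amplitude ∝ 1/C, so A_land/A_ocean = C_ocean/C_land = 46.8.

47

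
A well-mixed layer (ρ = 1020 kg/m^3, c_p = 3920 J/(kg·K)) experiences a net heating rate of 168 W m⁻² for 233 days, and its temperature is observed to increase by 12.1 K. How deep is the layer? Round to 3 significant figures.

Heat input Q = F Δt = 168 × 2.01×10^7 s = 3.38×10^9 J/m².
Required areal heat capacity C = Q / ΔT = 2.80×10^8 J/(m²·K).
Depth D = C / (ρ c_p) = 2.80×10^8 / (1020 × 3920) = 69.9 m.

69.9 m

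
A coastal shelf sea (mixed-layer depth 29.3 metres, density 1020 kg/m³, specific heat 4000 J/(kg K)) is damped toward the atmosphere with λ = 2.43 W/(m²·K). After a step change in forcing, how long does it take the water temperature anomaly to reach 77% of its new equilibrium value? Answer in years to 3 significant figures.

Areal heat capacity C = ρ c_p D = 1020 × 4000 × 29.3 = 1.20×10^8 J/(m^2 K).
τ = C / λ = 1.20×10^8 / 2.43 = 4.92×10^7 s.
Fraction reached: 1 − e^(−t/τ) = 0.77 ⇒ t = −τ ln(1 − 0.77) = τ × 1.47.
t = 7.23×10^7 s = 2.29 years.

2.29 years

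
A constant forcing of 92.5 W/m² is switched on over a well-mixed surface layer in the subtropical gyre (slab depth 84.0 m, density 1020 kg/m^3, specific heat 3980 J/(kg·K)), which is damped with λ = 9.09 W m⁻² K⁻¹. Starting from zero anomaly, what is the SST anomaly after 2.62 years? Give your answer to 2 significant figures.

9.1 K

Areal heat capacity C = ρ c_p D = 1020 × 3980 × 84.0 = 3.41×10^8 J/(m²·K).
τ = C / λ = 3.41×10^8 / 9.09 = 3.75×10^7 s.
Equilibrium anomaly ΔT_eq = F / λ = 92.5 / 9.09 = 10.2 K.
t = 2.62 years = 8.27×10^7 s, so t/τ = 2.20.
ΔT(t) = ΔT_eq (1 − e^(−t/τ)) = 10.2 × (1 − e^−2.20) = 9.05 K.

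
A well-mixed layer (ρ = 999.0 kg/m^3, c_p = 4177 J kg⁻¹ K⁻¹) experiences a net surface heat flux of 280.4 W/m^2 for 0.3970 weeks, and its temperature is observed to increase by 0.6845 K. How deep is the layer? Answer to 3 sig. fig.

Heat input Q = F Δt = 280.4 × 2.40×10^5 s = 6.73×10^7 J/m².
Required areal heat capacity C = Q / ΔT = 9.84×10^7 J/(m²·K).
Depth D = C / (ρ c_p) = 9.84×10^7 / (999.0 × 4177) = 23.6 m.

23.6 m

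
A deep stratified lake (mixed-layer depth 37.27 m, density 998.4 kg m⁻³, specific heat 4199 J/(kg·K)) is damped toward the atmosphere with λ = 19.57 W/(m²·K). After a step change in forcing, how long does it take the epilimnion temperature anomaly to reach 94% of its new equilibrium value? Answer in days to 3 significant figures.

Areal heat capacity C = ρ c_p D = 998.4 × 4199 × 37.27 = 1.56×10^8 J m⁻² K⁻¹.
τ = C / λ = 1.56×10^8 / 19.57 = 7.98×10^6 s.
Fraction reached: 1 − e^(−t/τ) = 0.94 ⇒ t = −τ ln(1 − 0.94) = τ × 2.81.
t = 2.25×10^7 s = 260 days.

260 days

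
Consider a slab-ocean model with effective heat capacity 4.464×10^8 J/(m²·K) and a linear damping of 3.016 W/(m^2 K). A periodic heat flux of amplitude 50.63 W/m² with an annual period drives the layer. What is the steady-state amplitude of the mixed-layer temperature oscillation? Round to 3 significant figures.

0.569 K

Areal heat capacity C = 4.464×10^8 J/(m²·K) (given).
Angular frequency ω = 2π / T = 2π / 3.15×10^7 s = 1.99×10^-7 s⁻¹.
√((Cω)² + λ²) = √((88.9)² + 3.016²) = 89.0 W/(m²·K).
Amplitude A = F₀ / √((Cω)²+λ²) = 50.63 / 89.0 = 0.569 K.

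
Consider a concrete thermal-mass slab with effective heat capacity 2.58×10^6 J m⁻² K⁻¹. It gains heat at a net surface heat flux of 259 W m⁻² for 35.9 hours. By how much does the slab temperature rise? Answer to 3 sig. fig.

13.0 K

Areal heat capacity C = 2.58×10^6 J m⁻² K⁻¹ (given).
Net heat input Q = F Δt = 259 × (35.9 hours × 3600 s/hour) = 3.35×10^7 J/m².
ΔT = Q / C = 3.35×10^7 / 2.58×10^6 = 13.0 K.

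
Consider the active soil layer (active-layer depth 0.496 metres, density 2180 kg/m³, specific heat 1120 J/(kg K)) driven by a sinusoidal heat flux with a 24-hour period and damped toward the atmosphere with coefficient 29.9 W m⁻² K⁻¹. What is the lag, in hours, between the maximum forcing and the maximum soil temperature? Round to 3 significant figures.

Areal heat capacity C = ρ c_p D = 2180 × 1120 × 0.496 = 1.21×10^6 J/(m²·K).
ω = 2π / 86400 s = 7.27×10^-5 s⁻¹.
Phase lag φ = arctan(Cω/λ) = arctan(88.1/29.9) = 1.24 rad.
Time lag = φ / ω = 1.24 / 7.27×10^-5 = 17100 s = 4.75 hours.

4.75 hours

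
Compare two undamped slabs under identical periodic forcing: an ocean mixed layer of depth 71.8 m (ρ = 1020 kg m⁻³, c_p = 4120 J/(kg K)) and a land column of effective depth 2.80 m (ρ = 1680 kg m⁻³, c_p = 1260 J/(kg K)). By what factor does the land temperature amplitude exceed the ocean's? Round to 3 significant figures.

50.9

C_ocean = 1020 × 4120 × 71.8 = 3.02×10^8 J/(m²·K).
C_land = 1680 × 1260 × 2.80 = 5.93×10^6 J/(m²·K).
Undamped amplitude ∝ 1/C, so A_land/A_ocean = C_ocean/C_land = 50.9.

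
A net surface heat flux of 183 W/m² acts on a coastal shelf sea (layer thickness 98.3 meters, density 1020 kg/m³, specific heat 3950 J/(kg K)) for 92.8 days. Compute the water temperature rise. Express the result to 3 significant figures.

3.70 K

Areal heat capacity C = ρ c_p D = 1020 × 3950 × 98.3 = 3.96×10^8 J/(m^2 K).
Net heat input Q = F Δt = 183 × (92.8 days × 86400 s/day) = 1.47×10^9 J/m².
ΔT = Q / C = 1.47×10^9 / 3.96×10^8 = 3.70 K.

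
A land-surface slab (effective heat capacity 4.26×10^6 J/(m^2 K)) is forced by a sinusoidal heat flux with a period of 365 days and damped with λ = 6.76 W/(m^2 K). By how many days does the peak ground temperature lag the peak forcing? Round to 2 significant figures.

7.3 days

Areal heat capacity C = 4.26×10^6 J/(m^2 K) (given).
ω = 2π / 3.15×10^7 s = 1.99×10^-7 s⁻¹.
Phase lag φ = arctan(Cω/λ) = arctan(0.849/6.76) = 0.125 rad.
Time lag = φ / ω = 0.125 / 1.99×10^-7 = 6.27×10^5 s = 7.26 days.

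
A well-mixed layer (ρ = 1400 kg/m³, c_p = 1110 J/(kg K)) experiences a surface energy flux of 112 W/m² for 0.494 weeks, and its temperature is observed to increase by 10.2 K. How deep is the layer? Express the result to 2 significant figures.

Heat input Q = F Δt = 112 × 2.99×10^5 s = 3.35×10^7 J/m².
Required areal heat capacity C = Q / ΔT = 3.28×10^6 J/(m²·K).
Depth D = C / (ρ c_p) = 3.28×10^6 / (1400 × 1110) = 2.11 m.

2.1 m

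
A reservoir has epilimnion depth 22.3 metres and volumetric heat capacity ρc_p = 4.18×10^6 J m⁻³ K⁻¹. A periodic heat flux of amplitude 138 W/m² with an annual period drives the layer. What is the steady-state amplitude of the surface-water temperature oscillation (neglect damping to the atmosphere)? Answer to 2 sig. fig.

7.4 K

Areal heat capacity C = ρc_p × D = 4.18×10^6 × 22.3 = 9.32×10^7 J/(m^2 K).
Angular frequency ω = 2π / T = 2π / 3.15×10^7 s = 1.99×10^-7 s⁻¹.
Cω = 9.32×10^7 × 1.99×10^-7 = 18.6 W/(m²·K).
Amplitude A = F₀ / (Cω) = 138 / 18.6 = 7.43 K.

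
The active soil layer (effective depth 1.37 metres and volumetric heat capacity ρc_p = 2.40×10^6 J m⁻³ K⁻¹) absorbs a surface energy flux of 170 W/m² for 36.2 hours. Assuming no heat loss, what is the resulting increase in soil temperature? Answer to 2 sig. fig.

6.7 K

Areal heat capacity C = ρc_p × D = 2.40×10^6 × 1.37 = 3.29×10^6 J/(m²·K).
Net heat input Q = F Δt = 170 × (36.2 hours × 3600 s/hour) = 2.22×10^7 J/m².
ΔT = Q / C = 2.22×10^7 / 3.29×10^6 = 6.74 K.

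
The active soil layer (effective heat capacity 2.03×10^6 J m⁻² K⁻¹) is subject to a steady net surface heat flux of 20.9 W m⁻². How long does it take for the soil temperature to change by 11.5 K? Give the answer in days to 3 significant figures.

Areal heat capacity C = 2.03×10^6 J m⁻² K⁻¹ (given).
Time required: Δt = C ΔT / F = 2.03×10^6 × 11.5 / 20.9 = 1.12×10^6 s.
In days: 1.12×10^6 s / (86400 s/day) = 12.9 days.

12.9 days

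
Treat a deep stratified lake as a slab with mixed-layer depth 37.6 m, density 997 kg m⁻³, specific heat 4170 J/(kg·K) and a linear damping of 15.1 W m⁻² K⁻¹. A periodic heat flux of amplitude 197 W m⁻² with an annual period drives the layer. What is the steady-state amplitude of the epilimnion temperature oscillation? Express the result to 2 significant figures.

5.7 K

Areal heat capacity C = ρ c_p D = 997 × 4170 × 37.6 = 1.56×10^8 J m⁻² K⁻¹.
Angular frequency ω = 2π / T = 2π / 3.15×10^7 s = 1.99×10^-7 s⁻¹.
√((Cω)² + λ²) = √((31.1)² + 15.1²) = 34.6 W/(m²·K).
Amplitude A = F₀ / √((Cω)²+λ²) = 197 / 34.6 = 5.69 K.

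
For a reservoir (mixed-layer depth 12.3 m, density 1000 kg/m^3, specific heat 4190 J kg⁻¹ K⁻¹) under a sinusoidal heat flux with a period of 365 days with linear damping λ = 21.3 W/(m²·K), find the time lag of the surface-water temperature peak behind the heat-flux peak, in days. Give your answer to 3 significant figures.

26.1 days

Areal heat capacity C = ρ c_p D = 1000 × 4190 × 12.3 = 5.15×10^7 J/(m²·K).
ω = 2π / 3.15×10^7 s = 1.99×10^-7 s⁻¹.
Phase lag φ = arctan(Cω/λ) = arctan(10.3/21.3) = 0.449 rad.
Time lag = φ / ω = 0.449 / 1.99×10^-7 = 2.25×10^6 s = 26.1 days.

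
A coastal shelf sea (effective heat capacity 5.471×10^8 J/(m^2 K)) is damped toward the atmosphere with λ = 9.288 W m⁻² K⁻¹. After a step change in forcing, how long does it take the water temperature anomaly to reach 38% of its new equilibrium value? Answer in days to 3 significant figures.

Areal heat capacity C = 5.471×10^8 J/(m^2 K) (given).
τ = C / λ = 5.47×10^8 / 9.288 = 5.89×10^7 s.
Fraction reached: 1 − e^(−t/τ) = 0.38 ⇒ t = −τ ln(1 − 0.38) = τ × 0.478.
t = 2.82×10^7 s = 326 days.

326 days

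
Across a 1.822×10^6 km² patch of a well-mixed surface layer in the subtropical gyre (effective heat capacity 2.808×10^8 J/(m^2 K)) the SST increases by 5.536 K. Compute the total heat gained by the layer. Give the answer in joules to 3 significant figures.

Areal heat capacity C = 2.808×10^8 J/(m^2 K) (given).
Heat per unit area: q = C ΔT = 2.81×10^8 × 5.536 = 1.55×10^9 J/m².
Total heat: Q = q × A = 1.55×10^9 × (1.822×10^6 × 10⁶ m²) = 2.83×10^21 J.

2.83×10^21 J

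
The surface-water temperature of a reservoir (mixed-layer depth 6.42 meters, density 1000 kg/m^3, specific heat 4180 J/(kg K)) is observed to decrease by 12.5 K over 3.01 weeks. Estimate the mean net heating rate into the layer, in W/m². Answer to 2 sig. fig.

Areal heat capacity C = ρ c_p D = 1000 × 4180 × 6.42 = 2.68×10^7 J m⁻² K⁻¹.
Required heat per unit area: Q = C ΔT = 2.68×10^7 × -12.5 = -3.35×10^8 J/m².
Flux F = Q / Δt = -3.35×10^8 / 1.82×10^6 s = -184 W/m².

-180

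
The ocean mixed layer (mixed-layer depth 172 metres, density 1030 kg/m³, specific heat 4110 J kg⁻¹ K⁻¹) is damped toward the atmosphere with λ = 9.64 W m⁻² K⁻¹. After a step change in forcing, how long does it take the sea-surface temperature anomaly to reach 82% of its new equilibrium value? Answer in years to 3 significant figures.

4.10 years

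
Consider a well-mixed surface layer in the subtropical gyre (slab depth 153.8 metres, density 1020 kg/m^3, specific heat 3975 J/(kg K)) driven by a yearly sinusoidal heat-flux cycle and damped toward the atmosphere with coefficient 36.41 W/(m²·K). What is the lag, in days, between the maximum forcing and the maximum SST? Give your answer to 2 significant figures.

Areal heat capacity C = ρ c_p D = 1020 × 3975 × 153.8 = 6.24×10^8 J m⁻² K⁻¹.
ω = 2π / 3.15×10^7 s = 1.99×10^-7 s⁻¹.
Phase lag φ = arctan(Cω/λ) = arctan(124/36.41) = 1.29 rad.
Time lag = φ / ω = 1.29 / 1.99×10^-7 = 6.45×10^6 s = 74.7 days.

75 days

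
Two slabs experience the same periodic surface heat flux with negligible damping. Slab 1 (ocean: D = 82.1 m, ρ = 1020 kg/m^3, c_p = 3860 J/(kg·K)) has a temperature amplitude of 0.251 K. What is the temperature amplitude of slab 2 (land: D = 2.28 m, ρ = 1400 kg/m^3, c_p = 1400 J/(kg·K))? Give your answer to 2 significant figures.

C_ocean = 3.23×10^8 J/(m²·K); C_land = 4.47×10^6 J/(m²·K).
A ∝ 1/C ⇒ A_land = A_ocean × C_ocean/C_land = 0.251 × 72.3 = 18.2 K.

18 K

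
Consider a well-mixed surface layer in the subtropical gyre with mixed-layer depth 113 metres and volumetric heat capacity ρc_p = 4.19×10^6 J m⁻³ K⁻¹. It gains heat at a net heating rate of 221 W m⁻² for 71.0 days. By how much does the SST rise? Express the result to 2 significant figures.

Areal heat capacity C = ρc_p × D = 4.19×10^6 × 113 = 4.73×10^8 J m⁻² K⁻¹.
Net heat input Q = F Δt = 221 × (71.0 days × 86400 s/day) = 1.36×10^9 J/m².
ΔT = Q / C = 1.36×10^9 / 4.73×10^8 = 2.86 K.

2.9 K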